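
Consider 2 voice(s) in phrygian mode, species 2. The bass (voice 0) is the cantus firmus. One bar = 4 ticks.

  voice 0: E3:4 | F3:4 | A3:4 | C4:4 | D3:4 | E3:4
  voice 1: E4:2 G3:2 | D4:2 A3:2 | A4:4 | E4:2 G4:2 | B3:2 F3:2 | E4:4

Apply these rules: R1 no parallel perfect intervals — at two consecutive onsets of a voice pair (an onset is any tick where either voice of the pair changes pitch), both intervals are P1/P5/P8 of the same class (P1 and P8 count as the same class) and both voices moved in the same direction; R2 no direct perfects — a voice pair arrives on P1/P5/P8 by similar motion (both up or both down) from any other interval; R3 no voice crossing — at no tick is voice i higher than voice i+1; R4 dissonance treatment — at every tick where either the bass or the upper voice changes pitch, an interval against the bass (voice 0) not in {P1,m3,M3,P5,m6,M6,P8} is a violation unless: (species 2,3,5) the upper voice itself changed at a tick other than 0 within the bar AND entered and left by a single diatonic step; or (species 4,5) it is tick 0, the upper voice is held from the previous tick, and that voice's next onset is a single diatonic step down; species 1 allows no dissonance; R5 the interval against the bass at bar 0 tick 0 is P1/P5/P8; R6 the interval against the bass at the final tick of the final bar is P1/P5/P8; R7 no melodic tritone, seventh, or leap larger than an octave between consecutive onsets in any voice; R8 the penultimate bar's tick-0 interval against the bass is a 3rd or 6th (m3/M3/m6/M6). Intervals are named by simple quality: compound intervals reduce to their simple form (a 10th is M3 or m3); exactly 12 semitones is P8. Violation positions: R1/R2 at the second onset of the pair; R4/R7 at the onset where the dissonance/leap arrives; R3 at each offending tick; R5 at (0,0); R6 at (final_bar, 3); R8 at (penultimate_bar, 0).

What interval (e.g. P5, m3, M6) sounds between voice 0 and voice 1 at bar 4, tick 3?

m3

voice 0=D3 voice 1=F3 -> m3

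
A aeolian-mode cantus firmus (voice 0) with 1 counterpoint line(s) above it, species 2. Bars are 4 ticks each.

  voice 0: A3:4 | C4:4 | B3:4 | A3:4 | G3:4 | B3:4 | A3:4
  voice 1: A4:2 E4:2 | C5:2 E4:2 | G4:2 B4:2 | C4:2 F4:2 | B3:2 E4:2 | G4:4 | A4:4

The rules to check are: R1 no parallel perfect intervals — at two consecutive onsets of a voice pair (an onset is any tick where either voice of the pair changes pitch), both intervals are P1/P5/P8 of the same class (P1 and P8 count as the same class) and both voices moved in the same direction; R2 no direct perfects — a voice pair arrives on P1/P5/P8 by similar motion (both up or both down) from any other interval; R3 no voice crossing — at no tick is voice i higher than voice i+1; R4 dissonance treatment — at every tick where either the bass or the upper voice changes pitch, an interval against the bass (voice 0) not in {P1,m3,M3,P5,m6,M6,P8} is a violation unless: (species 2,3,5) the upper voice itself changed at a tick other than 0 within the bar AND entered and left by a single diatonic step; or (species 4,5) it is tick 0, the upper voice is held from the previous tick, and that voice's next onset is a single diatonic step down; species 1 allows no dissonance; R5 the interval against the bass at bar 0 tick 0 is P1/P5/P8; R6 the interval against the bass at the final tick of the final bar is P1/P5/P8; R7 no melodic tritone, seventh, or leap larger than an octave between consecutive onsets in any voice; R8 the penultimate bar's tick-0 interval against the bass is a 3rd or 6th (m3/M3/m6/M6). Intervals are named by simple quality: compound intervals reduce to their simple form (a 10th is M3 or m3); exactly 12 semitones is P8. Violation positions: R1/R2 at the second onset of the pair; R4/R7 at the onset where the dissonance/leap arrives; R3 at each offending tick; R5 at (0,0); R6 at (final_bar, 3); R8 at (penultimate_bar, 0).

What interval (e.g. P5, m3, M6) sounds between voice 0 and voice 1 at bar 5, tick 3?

voice 0=B3 voice 1=G4 -> m6

m6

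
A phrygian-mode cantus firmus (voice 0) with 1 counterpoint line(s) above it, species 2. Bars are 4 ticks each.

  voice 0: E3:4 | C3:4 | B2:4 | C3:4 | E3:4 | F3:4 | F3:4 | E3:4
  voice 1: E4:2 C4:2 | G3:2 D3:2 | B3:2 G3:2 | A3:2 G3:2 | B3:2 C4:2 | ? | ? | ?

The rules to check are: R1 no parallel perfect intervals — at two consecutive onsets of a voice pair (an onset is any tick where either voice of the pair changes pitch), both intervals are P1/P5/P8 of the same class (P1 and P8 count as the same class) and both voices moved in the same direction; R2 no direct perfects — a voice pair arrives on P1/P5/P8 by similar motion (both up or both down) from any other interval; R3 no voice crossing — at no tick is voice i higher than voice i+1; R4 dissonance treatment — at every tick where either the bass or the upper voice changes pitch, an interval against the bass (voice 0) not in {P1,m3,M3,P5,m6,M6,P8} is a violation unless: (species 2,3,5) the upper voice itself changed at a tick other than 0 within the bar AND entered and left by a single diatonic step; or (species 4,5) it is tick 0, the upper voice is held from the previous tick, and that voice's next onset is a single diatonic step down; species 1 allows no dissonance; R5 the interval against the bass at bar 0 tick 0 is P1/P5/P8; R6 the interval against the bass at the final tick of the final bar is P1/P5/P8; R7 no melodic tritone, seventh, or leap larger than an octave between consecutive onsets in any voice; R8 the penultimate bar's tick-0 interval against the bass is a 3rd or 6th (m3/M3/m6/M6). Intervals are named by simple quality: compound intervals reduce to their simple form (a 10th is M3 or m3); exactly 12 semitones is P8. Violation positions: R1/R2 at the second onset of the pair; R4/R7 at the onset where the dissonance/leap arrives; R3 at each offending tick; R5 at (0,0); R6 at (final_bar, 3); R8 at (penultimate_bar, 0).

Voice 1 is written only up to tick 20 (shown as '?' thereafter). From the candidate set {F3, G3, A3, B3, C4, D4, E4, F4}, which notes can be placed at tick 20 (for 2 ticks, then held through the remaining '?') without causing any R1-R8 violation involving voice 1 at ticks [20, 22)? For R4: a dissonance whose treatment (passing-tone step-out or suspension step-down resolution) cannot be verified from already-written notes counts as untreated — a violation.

{A3, C4, D4, F3}

F3: legal
G3: violates R4
A3: legal
B3: violates R4
C4: legal
D4: legal
E4: violates R4
F4: violates R2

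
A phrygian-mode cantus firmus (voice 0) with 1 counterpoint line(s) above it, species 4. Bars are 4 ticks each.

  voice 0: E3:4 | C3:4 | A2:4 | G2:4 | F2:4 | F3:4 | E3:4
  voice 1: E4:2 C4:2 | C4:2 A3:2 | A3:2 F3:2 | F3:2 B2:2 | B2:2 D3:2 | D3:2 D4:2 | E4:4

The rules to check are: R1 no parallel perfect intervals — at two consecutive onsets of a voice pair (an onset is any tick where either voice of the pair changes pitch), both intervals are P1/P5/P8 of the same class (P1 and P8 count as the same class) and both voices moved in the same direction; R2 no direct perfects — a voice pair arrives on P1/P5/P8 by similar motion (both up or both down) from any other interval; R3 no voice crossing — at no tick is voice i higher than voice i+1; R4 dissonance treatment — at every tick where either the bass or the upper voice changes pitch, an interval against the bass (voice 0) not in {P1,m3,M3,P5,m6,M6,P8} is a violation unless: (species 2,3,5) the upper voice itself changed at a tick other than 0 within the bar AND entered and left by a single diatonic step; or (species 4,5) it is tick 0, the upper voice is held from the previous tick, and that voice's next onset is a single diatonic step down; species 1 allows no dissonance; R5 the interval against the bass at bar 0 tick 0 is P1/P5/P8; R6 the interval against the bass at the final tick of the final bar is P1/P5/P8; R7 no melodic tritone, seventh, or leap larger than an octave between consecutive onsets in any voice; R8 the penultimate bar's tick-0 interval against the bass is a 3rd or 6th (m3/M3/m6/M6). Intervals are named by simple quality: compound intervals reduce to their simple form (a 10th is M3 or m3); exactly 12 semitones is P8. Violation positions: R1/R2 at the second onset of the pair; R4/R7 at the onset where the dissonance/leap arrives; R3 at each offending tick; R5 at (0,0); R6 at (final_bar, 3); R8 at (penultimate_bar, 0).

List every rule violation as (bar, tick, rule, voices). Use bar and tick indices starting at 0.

(3, 0, R4, (0, 1))
(3, 2, R7, (1,))
(4, 0, R4, (0, 1))
(5, 0, R3, (0, 1))
(5, 1, R3, (0, 1))

bar 0: v0=E3 v1=E4 downbeat P8
bar 1: v0=C3 v1=C4 downbeat P8
bar 2: v0=A2 v1=A3 downbeat P8
bar 3: v0=G2 v1=F3 downbeat m7
bar 4: v0=F2 v1=B2 downbeat TT
bar 5: v0=F3 v1=D3 downbeat m3
bar 6: v0=E3 v1=E4 downbeat P8
  -> R4 @ bar 3 tick 0 v(0, 1): G2/F3 m7 untreated
  -> R7 @ bar 3 tick 2 v(1,): F3->B2 leap 6st
  -> R4 @ bar 4 tick 0 v(0, 1): F2/B2 TT untreated
  -> R3 @ bar 5 tick 0 v(0, 1): F3 above D3
  -> R3 @ bar 5 tick 1 v(0, 1): F3 above D3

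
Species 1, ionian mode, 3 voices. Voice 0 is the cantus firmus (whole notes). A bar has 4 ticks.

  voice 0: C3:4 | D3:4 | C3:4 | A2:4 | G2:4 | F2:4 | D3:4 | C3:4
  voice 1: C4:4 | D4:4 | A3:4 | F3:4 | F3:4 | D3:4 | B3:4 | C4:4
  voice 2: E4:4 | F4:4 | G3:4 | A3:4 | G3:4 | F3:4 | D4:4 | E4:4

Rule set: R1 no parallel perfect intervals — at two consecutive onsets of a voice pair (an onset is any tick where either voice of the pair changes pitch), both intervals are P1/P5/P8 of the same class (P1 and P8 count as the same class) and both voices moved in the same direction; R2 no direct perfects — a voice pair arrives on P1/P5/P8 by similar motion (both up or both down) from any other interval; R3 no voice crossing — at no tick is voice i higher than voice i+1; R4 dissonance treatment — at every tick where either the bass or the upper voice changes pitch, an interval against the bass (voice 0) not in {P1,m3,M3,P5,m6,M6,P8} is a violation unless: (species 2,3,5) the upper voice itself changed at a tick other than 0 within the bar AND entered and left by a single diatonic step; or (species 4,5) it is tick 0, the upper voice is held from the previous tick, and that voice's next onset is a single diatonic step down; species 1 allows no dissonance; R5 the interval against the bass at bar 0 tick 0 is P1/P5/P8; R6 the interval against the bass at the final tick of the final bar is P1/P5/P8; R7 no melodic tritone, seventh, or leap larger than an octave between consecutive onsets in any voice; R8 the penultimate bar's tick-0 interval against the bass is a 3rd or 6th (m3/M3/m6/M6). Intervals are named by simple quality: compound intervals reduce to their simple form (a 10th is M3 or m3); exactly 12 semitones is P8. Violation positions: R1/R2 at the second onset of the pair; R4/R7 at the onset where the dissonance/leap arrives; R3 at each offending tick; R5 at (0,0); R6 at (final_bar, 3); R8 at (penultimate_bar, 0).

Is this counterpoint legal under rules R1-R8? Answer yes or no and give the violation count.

No (14 violations)

bar 0: v0=C3 v1=C4 v2=E4 (M3)
bar 1: v0=D3 v1=D4 v2=F4 (m3)
bar 2: v0=C3 v1=A3 v2=G3 (P5)
bar 3: v0=A2 v1=F3 v2=A3 (P8)
bar 4: v0=G2 v1=F3 v2=G3 (P8)
bar 5: v0=F2 v1=D3 v2=F3 (P8)
bar 6: v0=D3 v1=B3 v2=D4 (P8)
bar 7: v0=C3 v1=C4 v2=E4 (M3)
  R5 @ bar0.0: opens on M3
  R1 @ bar1.0: C3/C4 P8 -> D3/D4 P8 similar
  R2 @ bar2.0: D3/F4 m3 -> C3/G3 P5 similar
  R3 @ bar2.0: A3 above G3
  R7 @ bar2.0: F4->G3 leap 10st
  R3 @ bar2.1: A3 above G3
  R3 @ bar2.2: A3 above G3
  R3 @ bar2.3: A3 above G3
  R1 @ bar4.0: A2/A3 P8 -> G2/G3 P8 similar
  R4 @ bar4.0: G2/F3 m7 untreated
  R1 @ bar5.0: G2/G3 P8 -> F2/F3 P8 similar
  R1 @ bar6.0: F2/F3 P8 -> D3/D4 P8 similar
  R8 @ bar6.0: penult P8 not 3rd/6th
  R6 @ bar7.3: closes on M3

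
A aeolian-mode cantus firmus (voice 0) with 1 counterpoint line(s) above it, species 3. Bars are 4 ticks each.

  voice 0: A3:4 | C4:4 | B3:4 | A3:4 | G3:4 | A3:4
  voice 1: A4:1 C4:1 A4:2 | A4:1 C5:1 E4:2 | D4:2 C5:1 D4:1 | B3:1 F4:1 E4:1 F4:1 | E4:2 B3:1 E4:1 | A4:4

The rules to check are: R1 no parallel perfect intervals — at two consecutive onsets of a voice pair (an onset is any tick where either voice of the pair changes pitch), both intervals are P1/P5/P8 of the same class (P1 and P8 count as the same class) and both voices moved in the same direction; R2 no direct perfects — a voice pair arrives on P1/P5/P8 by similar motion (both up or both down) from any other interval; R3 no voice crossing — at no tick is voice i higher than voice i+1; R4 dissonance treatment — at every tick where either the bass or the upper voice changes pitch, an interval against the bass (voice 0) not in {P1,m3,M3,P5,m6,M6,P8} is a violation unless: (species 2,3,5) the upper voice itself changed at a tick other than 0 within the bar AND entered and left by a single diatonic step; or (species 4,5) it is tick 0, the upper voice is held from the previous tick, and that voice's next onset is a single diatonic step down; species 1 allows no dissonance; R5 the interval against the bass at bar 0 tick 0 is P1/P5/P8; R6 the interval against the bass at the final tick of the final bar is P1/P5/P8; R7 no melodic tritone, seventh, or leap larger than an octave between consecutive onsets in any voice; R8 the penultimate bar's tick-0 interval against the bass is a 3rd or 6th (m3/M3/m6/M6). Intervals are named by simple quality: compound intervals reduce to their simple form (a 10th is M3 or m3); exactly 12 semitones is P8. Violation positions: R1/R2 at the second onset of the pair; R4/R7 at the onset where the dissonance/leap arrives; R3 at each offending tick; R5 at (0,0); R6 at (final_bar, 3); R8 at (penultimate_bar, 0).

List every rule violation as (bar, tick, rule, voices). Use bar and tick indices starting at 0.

bar 0: v0=A3 v1=A4 downbeat P8
bar 1: v0=C4 v1=A4 downbeat M6
bar 2: v0=B3 v1=D4 downbeat m3
bar 3: v0=A3 v1=B3 downbeat M2
bar 4: v0=G3 v1=E4 downbeat M6
bar 5: v0=A3 v1=A4 downbeat P8
  -> R4 @ bar 2 tick 2 v(0, 1): B3/C5 m2 untreated
  -> R7 @ bar 2 tick 2 v(1,): D4->C5 leap 10st
  -> R7 @ bar 2 tick 3 v(1,): C5->D4 leap 10st
  -> R4 @ bar 3 tick 0 v(0, 1): A3/B3 M2 untreated
  -> R7 @ bar 3 tick 1 v(1,): B3->F4 leap 6st
  -> R2 @ bar 5 tick 0 v(0, 1): G3/E4 M6 -> A3/A4 P8 similar

(2, 2, R4, (0, 1))
(2, 2, R7, (1,))
(2, 3, R7, (1,))
(3, 0, R4, (0, 1))
(3, 1, R7, (1,))
(5, 0, R2, (0, 1))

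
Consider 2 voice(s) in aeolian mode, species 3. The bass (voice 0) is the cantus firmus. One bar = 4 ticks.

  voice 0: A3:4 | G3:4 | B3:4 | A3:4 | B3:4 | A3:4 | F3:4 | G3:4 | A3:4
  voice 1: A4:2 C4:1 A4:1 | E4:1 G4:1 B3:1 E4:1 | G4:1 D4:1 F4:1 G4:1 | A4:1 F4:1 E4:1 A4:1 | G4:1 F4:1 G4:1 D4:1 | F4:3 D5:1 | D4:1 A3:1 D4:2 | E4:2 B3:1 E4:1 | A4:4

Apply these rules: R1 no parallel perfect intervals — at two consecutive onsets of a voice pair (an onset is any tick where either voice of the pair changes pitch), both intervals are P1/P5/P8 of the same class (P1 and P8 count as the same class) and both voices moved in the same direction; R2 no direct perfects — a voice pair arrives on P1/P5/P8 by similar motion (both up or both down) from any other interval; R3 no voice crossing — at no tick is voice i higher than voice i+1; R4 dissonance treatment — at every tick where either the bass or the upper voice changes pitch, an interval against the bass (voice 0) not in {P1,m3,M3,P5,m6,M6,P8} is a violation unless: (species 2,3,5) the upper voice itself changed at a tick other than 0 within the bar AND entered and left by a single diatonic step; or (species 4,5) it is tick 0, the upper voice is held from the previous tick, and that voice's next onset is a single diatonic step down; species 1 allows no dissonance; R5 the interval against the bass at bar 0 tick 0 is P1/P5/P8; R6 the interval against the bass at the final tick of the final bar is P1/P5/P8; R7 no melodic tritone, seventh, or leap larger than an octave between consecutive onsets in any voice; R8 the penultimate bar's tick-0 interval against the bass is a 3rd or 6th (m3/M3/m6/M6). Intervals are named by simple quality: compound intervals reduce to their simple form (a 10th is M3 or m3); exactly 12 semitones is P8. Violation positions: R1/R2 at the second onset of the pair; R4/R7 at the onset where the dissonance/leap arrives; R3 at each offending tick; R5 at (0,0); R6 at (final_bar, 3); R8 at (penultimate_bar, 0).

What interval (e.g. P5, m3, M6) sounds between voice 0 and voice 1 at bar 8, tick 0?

voice 0=A3 voice 1=A4 -> P8

P8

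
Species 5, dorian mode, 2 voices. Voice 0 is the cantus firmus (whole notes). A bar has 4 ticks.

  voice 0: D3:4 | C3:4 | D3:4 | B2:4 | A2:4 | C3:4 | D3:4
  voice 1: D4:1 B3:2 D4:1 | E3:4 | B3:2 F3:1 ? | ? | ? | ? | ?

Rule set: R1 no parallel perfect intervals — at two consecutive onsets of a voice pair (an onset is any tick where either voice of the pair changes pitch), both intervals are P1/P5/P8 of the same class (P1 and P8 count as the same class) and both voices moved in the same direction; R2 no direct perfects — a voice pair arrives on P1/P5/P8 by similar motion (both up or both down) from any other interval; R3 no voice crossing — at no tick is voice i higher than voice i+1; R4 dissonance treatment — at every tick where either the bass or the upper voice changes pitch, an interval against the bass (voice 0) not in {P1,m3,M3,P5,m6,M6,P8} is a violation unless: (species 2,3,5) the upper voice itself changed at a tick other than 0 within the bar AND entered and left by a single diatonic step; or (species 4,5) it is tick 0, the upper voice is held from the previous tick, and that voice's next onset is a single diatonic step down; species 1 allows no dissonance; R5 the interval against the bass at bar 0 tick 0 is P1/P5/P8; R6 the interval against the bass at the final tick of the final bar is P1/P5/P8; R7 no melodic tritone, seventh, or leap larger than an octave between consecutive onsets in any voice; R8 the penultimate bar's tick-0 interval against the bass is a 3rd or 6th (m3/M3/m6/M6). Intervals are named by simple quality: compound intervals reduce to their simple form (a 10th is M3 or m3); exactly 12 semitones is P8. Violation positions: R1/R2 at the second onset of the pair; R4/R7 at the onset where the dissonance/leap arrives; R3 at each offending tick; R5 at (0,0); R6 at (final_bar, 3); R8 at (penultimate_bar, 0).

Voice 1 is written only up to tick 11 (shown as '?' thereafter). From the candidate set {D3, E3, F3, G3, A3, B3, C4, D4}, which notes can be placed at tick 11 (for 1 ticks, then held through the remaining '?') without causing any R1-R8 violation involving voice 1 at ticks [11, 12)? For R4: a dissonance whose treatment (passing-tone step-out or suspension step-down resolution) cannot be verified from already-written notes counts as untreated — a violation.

{A3, D3, D4, F3}

D3: legal
E3: violates R4
F3: legal
G3: violates R4
A3: legal
B3: violates R7
C4: violates R4
D4: legal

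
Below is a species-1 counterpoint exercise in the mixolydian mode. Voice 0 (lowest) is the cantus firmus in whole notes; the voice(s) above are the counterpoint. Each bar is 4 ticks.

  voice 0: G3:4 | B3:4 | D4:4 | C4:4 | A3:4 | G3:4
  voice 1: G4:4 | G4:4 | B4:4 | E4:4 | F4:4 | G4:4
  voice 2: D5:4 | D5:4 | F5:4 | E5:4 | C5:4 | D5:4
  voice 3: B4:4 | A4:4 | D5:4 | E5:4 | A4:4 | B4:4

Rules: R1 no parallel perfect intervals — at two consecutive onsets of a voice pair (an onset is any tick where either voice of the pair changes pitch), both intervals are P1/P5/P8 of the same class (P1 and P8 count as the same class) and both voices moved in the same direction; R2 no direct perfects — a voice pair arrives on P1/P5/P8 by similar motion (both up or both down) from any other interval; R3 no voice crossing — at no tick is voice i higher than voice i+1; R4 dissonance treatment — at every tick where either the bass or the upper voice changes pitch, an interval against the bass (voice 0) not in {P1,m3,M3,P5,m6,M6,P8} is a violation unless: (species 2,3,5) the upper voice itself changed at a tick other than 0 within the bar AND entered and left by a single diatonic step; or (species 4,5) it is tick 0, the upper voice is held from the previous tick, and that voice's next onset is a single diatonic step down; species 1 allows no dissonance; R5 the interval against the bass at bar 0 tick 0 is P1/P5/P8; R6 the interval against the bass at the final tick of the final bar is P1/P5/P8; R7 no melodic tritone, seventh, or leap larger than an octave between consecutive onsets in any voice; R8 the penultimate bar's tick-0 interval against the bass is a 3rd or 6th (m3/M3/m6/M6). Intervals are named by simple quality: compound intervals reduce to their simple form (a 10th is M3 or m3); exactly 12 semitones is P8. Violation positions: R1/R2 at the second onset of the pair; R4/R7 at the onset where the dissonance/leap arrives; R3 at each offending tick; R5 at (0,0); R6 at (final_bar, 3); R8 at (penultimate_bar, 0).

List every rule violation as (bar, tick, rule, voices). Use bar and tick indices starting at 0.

(0, 0, R3, (2, 3))
(0, 0, R5, (0, 3))
(0, 1, R3, (2, 3))
(0, 2, R3, (2, 3))
(0, 3, R3, (2, 3))
(1, 0, R3, (2, 3))
(1, 0, R4, (0, 3))
(1, 1, R3, (2, 3))
(1, 2, R3, (2, 3))
(1, 3, R3, (2, 3))
(2, 0, R2, (0, 3))
(2, 0, R3, (2, 3))
(2, 1, R3, (2, 3))
(2, 2, R3, (2, 3))
(2, 3, R3, (2, 3))
(3, 0, R2, (1, 2))
(4, 0, R2, (0, 3))
(4, 0, R3, (2, 3))
(4, 0, R8, (0, 3))
(4, 1, R3, (2, 3))
(4, 2, R3, (2, 3))
(4, 3, R3, (2, 3))
(5, 0, R1, (1, 2))
(5, 0, R3, (2, 3))
(5, 1, R3, (2, 3))
(5, 2, R3, (2, 3))
(5, 3, R3, (2, 3))
(5, 3, R6, (0, 3))

bar 0: v0=G3 v1=G4 v2=D5 v3=B4 downbeat M3
bar 1: v0=B3 v1=G4 v2=D5 v3=A4 downbeat m7
bar 2: v0=D4 v1=B4 v2=F5 v3=D5 downbeat P8
bar 3: v0=C4 v1=E4 v2=E5 v3=E5 downbeat M3
bar 4: v0=A3 v1=F4 v2=C5 v3=A4 downbeat P8
bar 5: v0=G3 v1=G4 v2=D5 v3=B4 downbeat M3
  -> R3 @ bar 0 tick 0 v(2, 3): D5 above B4
  -> R5 @ bar 0 tick 0 v(0, 3): opens on M3
  -> R3 @ bar 0 tick 1 v(2, 3): D5 above B4
  -> R3 @ bar 0 tick 2 v(2, 3): D5 above B4
  -> R3 @ bar 0 tick 3 v(2, 3): D5 above B4
  -> R3 @ bar 1 tick 0 v(2, 3): D5 above A4
  -> R4 @ bar 1 tick 0 v(0, 3): B3/A4 m7 untreated
  -> R3 @ bar 1 tick 1 v(2, 3): D5 above A4
  -> R3 @ bar 1 tick 2 v(2, 3): D5 above A4
  -> R3 @ bar 1 tick 3 v(2, 3): D5 above A4
  -> R2 @ bar 2 tick 0 v(0, 3): B3/A4 m7 -> D4/D5 P8 similar
  -> R3 @ bar 2 tick 0 v(2, 3): F5 above D5
  -> R3 @ bar 2 tick 1 v(2, 3): F5 above D5
  -> R3 @ bar 2 tick 2 v(2, 3): F5 above D5
  -> R3 @ bar 2 tick 3 v(2, 3): F5 above D5
  -> R2 @ bar 3 tick 0 v(1, 2): B4/F5 TT -> E4/E5 P8 similar
  -> R2 @ bar 4 tick 0 v(0, 3): C4/E5 M3 -> A3/A4 P8 similar
  -> R3 @ bar 4 tick 0 v(2, 3): C5 above A4
  -> R8 @ bar 4 tick 0 v(0, 3): penult P8 not 3rd/6th
  -> R3 @ bar 4 tick 1 v(2, 3): C5 above A4
  -> R3 @ bar 4 tick 2 v(2, 3): C5 above A4
  -> R3 @ bar 4 tick 3 v(2, 3): C5 above A4
  -> R1 @ bar 5 tick 0 v(1, 2): F4/C5 P5 -> G4/D5 P5 similar
  -> R3 @ bar 5 tick 0 v(2, 3): D5 above B4
  -> R3 @ bar 5 tick 1 v(2, 3): D5 above B4
  -> R3 @ bar 5 tick 2 v(2, 3): D5 above B4
  -> R3 @ bar 5 tick 3 v(2, 3): D5 above B4
  -> R6 @ bar 5 tick 3 v(0, 3): closes on M3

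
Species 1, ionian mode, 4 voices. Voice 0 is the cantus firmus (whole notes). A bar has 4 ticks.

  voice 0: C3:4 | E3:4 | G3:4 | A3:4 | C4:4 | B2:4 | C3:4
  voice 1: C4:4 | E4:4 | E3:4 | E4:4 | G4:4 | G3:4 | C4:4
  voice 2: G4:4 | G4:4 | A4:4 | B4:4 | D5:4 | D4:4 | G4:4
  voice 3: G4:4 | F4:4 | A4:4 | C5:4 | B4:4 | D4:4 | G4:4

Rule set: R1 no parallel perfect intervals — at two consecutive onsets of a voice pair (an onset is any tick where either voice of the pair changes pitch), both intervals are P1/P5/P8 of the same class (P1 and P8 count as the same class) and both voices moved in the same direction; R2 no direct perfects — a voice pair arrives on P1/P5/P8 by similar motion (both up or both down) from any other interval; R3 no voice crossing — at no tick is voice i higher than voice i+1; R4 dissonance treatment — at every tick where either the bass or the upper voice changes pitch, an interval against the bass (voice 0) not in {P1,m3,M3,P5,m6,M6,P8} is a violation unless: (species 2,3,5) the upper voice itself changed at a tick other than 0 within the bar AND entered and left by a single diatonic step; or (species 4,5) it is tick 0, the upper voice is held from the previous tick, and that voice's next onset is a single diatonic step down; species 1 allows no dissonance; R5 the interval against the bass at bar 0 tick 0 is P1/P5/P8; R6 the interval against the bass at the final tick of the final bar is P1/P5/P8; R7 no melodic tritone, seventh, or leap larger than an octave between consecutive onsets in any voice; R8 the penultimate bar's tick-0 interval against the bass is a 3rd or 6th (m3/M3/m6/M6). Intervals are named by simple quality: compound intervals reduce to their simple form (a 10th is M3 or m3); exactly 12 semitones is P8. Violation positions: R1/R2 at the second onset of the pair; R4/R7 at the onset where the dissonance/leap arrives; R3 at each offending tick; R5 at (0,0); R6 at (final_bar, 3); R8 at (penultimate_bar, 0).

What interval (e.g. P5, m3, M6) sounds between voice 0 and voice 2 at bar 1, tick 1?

voice 0=E3 voice 2=G4 -> m3

m3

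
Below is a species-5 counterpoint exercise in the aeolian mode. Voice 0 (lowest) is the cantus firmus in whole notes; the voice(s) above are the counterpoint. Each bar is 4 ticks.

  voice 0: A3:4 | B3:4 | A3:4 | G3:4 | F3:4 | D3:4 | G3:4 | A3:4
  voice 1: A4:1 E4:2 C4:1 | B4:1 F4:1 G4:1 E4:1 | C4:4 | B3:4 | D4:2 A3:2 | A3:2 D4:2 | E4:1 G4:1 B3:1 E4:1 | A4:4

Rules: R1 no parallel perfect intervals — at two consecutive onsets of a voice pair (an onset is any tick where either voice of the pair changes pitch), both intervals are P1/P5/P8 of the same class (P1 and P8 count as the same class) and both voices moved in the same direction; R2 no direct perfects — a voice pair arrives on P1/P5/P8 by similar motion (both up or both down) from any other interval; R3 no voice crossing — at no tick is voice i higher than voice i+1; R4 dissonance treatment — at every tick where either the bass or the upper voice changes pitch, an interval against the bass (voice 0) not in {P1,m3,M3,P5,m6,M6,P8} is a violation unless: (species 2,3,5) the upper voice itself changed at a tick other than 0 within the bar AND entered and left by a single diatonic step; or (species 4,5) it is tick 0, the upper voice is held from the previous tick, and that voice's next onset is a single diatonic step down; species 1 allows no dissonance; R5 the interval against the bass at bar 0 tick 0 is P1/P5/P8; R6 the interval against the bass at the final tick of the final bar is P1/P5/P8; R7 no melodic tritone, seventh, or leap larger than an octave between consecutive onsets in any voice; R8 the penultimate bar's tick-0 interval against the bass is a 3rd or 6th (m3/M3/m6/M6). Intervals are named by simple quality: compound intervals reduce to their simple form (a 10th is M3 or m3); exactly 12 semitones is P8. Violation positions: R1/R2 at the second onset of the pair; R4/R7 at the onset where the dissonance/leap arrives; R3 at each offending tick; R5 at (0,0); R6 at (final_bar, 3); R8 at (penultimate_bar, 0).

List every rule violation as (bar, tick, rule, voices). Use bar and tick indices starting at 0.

(1, 0, R2, (0, 1))
(1, 0, R7, (1,))
(1, 1, R4, (0, 1))
(1, 1, R7, (1,))
(1, 3, R4, (0, 1))
(7, 0, R2, (0, 1))

bar 0: v0=A3 v1=A4 downbeat P8
bar 1: v0=B3 v1=B4 downbeat P8
bar 2: v0=A3 v1=C4 downbeat m3
bar 3: v0=G3 v1=B3 downbeat M3
bar 4: v0=F3 v1=D4 downbeat M6
bar 5: v0=D3 v1=A3 downbeat P5
bar 6: v0=G3 v1=E4 downbeat M6
bar 7: v0=A3 v1=A4 downbeat P8
  -> R2 @ bar 1 tick 0 v(0, 1): A3/C4 m3 -> B3/B4 P8 similar
  -> R7 @ bar 1 tick 0 v(1,): C4->B4 leap 11st
  -> R4 @ bar 1 tick 1 v(0, 1): B3/F4 TT untreated
  -> R7 @ bar 1 tick 1 v(1,): B4->F4 leap 6st
  -> R4 @ bar 1 tick 3 v(0, 1): B3/E4 P4 untreated
  -> R2 @ bar 7 tick 0 v(0, 1): G3/E4 M6 -> A3/A4 P8 similar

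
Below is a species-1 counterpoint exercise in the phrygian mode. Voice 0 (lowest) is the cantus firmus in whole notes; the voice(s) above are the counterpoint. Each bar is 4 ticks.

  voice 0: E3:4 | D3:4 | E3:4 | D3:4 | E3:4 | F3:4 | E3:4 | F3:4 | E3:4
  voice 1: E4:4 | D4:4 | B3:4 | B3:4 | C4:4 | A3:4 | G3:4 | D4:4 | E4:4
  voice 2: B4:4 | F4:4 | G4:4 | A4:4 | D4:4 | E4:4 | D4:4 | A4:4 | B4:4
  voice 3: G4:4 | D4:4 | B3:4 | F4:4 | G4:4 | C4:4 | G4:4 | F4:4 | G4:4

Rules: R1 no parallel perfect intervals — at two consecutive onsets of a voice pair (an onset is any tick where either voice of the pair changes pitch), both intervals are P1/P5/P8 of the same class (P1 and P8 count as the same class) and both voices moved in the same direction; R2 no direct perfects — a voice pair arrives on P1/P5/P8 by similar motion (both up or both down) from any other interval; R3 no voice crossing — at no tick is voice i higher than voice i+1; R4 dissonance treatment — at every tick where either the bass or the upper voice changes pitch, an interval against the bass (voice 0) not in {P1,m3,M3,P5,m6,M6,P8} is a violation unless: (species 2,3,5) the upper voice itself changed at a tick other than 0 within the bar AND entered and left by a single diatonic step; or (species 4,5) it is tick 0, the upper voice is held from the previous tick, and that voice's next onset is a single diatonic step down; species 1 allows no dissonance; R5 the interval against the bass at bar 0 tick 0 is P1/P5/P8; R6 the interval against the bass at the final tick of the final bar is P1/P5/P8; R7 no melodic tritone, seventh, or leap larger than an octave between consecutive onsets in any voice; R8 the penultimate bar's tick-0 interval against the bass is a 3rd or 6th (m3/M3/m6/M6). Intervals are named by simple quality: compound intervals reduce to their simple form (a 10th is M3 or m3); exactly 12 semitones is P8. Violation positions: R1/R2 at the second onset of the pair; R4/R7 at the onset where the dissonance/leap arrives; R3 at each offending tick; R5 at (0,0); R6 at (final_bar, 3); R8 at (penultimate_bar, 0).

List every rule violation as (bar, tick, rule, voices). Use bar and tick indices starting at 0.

bar 0: v0=E3 v1=E4 v2=B4 v3=G4 downbeat m3
bar 1: v0=D3 v1=D4 v2=F4 v3=D4 downbeat P8
bar 2: v0=E3 v1=B3 v2=G4 v3=B3 downbeat P5
bar 3: v0=D3 v1=B3 v2=A4 v3=F4 downbeat m3
bar 4: v0=E3 v1=C4 v2=D4 v3=G4 downbeat m3
bar 5: v0=F3 v1=A3 v2=E4 v3=C4 downbeat P5
bar 6: v0=E3 v1=G3 v2=D4 v3=G4 downbeat m3
bar 7: v0=F3 v1=D4 v2=A4 v3=F4 downbeat P8
bar 8: v0=E3 v1=E4 v2=B4 v3=G4 downbeat m3
  -> R3 @ bar 0 tick 0 v(2, 3): B4 above G4
  -> R5 @ bar 0 tick 0 v(0, 3): opens on m3
  -> R3 @ bar 0 tick 1 v(2, 3): B4 above G4
  -> R3 @ bar 0 tick 2 v(2, 3): B4 above G4
  -> R3 @ bar 0 tick 3 v(2, 3): B4 above G4
  -> R1 @ bar 1 tick 0 v(0, 1): E3/E4 P8 -> D3/D4 P8 similar
  -> R2 @ bar 1 tick 0 v(0, 3): E3/G4 m3 -> D3/D4 P8 similar
  -> R2 @ bar 1 tick 0 v(1, 3): E4/G4 m3 -> D4/D4 P1 similar
  -> R3 @ bar 1 tick 0 v(2, 3): F4 above D4
  -> R7 @ bar 1 tick 0 v(2,): B4->F4 leap 6st
  -> R3 @ bar 1 tick 1 v(2, 3): F4 above D4
  -> R3 @ bar 1 tick 2 v(2, 3): F4 above D4
  -> R3 @ bar 1 tick 3 v(2, 3): F4 above D4
  -> R1 @ bar 2 tick 0 v(1, 3): D4/D4 P1 -> B3/B3 P1 similar
  -> R3 @ bar 2 tick 0 v(2, 3): G4 above B3
  -> R3 @ bar 2 tick 1 v(2, 3): G4 above B3
  -> R3 @ bar 2 tick 2 v(2, 3): G4 above B3
  -> R3 @ bar 2 tick 3 v(2, 3): G4 above B3
  -> R3 @ bar 3 tick 0 v(2, 3): A4 above F4
  -> R7 @ bar 3 tick 0 v(3,): B3->F4 leap 6st
  -> R3 @ bar 3 tick 1 v(2, 3): A4 above F4
  -> R3 @ bar 3 tick 2 v(2, 3): A4 above F4
  -> R3 @ bar 3 tick 3 v(2, 3): A4 above F4
  -> R2 @ bar 4 tick 0 v(1, 3): B3/F4 TT -> C4/G4 P5 similar
  -> R4 @ bar 4 tick 0 v(0, 2): E3/D4 m7 untreated
  -> R3 @ bar 5 tick 0 v(2, 3): E4 above C4
  -> R4 @ bar 5 tick 0 v(0, 2): F3/E4 M7 untreated
  -> R3 @ bar 5 tick 1 v(2, 3): E4 above C4
  -> R3 @ bar 5 tick 2 v(2, 3): E4 above C4
  -> R3 @ bar 5 tick 3 v(2, 3): E4 above C4
  -> R1 @ bar 6 tick 0 v(1, 2): A3/E4 P5 -> G3/D4 P5 similar
  -> R4 @ bar 6 tick 0 v(0, 2): E3/D4 m7 untreated
  -> R1 @ bar 7 tick 0 v(1, 2): G3/D4 P5 -> D4/A4 P5 similar
  -> R3 @ bar 7 tick 0 v(2, 3): A4 above F4
  -> R8 @ bar 7 tick 0 v(0, 3): penult P8 not 3rd/6th
  -> R3 @ bar 7 tick 1 v(2, 3): A4 above F4
  -> R3 @ bar 7 tick 2 v(2, 3): A4 above F4
  -> R3 @ bar 7 tick 3 v(2, 3): A4 above F4
  -> R1 @ bar 8 tick 0 v(1, 2): D4/A4 P5 -> E4/B4 P5 similar
  -> R3 @ bar 8 tick 0 v(2, 3): B4 above G4
  -> R3 @ bar 8 tick 1 v(2, 3): B4 above G4
  -> R3 @ bar 8 tick 2 v(2, 3): B4 above G4
  -> R3 @ bar 8 tick 3 v(2, 3): B4 above G4
  -> R6 @ bar 8 tick 3 v(0, 3): closes on m3

(0, 0, R3, (2, 3))
(0, 0, R5, (0, 3))
(0, 1, R3, (2, 3))
(0, 2, R3, (2, 3))
(0, 3, R3, (2, 3))
(1, 0, R1, (0, 1))
(1, 0, R2, (0, 3))
(1, 0, R2, (1, 3))
(1, 0, R3, (2, 3))
(1, 0, R7, (2,))
(1, 1, R3, (2, 3))
(1, 2, R3, (2, 3))
(1, 3, R3, (2, 3))
(2, 0, R1, (1, 3))
(2, 0, R3, (2, 3))
(2, 1, R3, (2, 3))
(2, 2, R3, (2, 3))
(2, 3, R3, (2, 3))
(3, 0, R3, (2, 3))
(3, 0, R7, (3,))
(3, 1, R3, (2, 3))
(3, 2, R3, (2, 3))
(3, 3, R3, (2, 3))
(4, 0, R2, (1, 3))
(4, 0, R4, (0, 2))
(5, 0, R3, (2, 3))
(5, 0, R4, (0, 2))
(5, 1, R3, (2, 3))
(5, 2, R3, (2, 3))
(5, 3, R3, (2, 3))
(6, 0, R1, (1, 2))
(6, 0, R4, (0, 2))
(7, 0, R1, (1, 2))
(7, 0, R3, (2, 3))
(7, 0, R8, (0, 3))
(7, 1, R3, (2, 3))
(7, 2, R3, (2, 3))
(7, 3, R3, (2, 3))
(8, 0, R1, (1, 2))
(8, 0, R3, (2, 3))
(8, 1, R3, (2, 3))
(8, 2, R3, (2, 3))
(8, 3, R3, (2, 3))
(8, 3, R6, (0, 3))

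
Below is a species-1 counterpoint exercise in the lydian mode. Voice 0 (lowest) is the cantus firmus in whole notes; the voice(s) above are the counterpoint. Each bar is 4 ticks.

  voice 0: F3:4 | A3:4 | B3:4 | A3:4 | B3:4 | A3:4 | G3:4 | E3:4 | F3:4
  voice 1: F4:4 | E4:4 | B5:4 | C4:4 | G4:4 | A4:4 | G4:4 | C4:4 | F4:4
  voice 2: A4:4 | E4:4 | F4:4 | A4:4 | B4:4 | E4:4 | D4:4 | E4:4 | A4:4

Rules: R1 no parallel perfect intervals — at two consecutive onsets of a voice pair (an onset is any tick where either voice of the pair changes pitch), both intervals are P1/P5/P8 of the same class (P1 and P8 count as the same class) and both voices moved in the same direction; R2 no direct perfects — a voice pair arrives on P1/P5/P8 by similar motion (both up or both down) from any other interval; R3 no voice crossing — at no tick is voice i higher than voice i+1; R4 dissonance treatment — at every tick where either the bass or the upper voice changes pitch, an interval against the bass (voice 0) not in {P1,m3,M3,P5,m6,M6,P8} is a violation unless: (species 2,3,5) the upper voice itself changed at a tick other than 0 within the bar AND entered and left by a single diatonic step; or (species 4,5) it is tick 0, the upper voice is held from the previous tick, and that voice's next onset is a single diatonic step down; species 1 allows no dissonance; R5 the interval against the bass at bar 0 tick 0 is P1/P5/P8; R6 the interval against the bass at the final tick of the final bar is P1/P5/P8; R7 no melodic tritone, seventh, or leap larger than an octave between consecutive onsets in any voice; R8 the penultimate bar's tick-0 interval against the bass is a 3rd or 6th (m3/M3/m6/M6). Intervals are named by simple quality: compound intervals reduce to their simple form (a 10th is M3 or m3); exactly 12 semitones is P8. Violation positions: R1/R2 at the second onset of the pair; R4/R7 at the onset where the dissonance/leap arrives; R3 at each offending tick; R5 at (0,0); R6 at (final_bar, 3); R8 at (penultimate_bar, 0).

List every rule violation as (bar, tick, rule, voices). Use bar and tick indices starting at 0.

bar 0: v0=F3 v1=F4 v2=A4 downbeat M3
bar 1: v0=A3 v1=E4 v2=E4 downbeat P5
bar 2: v0=B3 v1=B5 v2=F4 downbeat TT
bar 3: v0=A3 v1=C4 v2=A4 downbeat P8
bar 4: v0=B3 v1=G4 v2=B4 downbeat P8
bar 5: v0=A3 v1=A4 v2=E4 downbeat P5
bar 6: v0=G3 v1=G4 v2=D4 downbeat P5
bar 7: v0=E3 v1=C4 v2=E4 downbeat P8
bar 8: v0=F3 v1=F4 v2=A4 downbeat M3
  -> R5 @ bar 0 tick 0 v(0, 2): opens on M3
  -> R2 @ bar 1 tick 0 v(1, 2): F4/A4 M3 -> E4/E4 P1 similar
  -> R2 @ bar 2 tick 0 v(0, 1): A3/E4 P5 -> B3/B5 P1 similar
  -> R3 @ bar 2 tick 0 v(1, 2): B5 above F4
  -> R4 @ bar 2 tick 0 v(0, 2): B3/F4 TT untreated
  -> R7 @ bar 2 tick 0 v(1,): E4->B5 leap 19st
  -> R3 @ bar 2 tick 1 v(1, 2): B5 above F4
  -> R3 @ bar 2 tick 2 v(1, 2): B5 above F4
  -> R3 @ bar 2 tick 3 v(1, 2): B5 above F4
  -> R7 @ bar 3 tick 0 v(1,): B5->C4 leap 23st
  -> R1 @ bar 4 tick 0 v(0, 2): A3/A4 P8 -> B3/B4 P8 similar
  -> R2 @ bar 5 tick 0 v(0, 2): B3/B4 P8 -> A3/E4 P5 similar
  -> R3 @ bar 5 tick 0 v(1, 2): A4 above E4
  -> R3 @ bar 5 tick 1 v(1, 2): A4 above E4
  -> R3 @ bar 5 tick 2 v(1, 2): A4 above E4
  -> R3 @ bar 5 tick 3 v(1, 2): A4 above E4
  -> R1 @ bar 6 tick 0 v(0, 1): A3/A4 P8 -> G3/G4 P8 similar
  -> R1 @ bar 6 tick 0 v(0, 2): A3/E4 P5 -> G3/D4 P5 similar
  -> R3 @ bar 6 tick 0 v(1, 2): G4 above D4
  -> R3 @ bar 6 tick 1 v(1, 2): G4 above D4
  -> R3 @ bar 6 tick 2 v(1, 2): G4 above D4
  -> R3 @ bar 6 tick 3 v(1, 2): G4 above D4
  -> R8 @ bar 7 tick 0 v(0, 2): penult P8 not 3rd/6th
  -> R2 @ bar 8 tick 0 v(0, 1): E3/C4 m6 -> F3/F4 P8 similar
  -> R6 @ bar 8 tick 3 v(0, 2): closes on M3

(0, 0, R5, (0, 2))
(1, 0, R2, (1, 2))
(2, 0, R2, (0, 1))
(2, 0, R3, (1, 2))
(2, 0, R4, (0, 2))
(2, 0, R7, (1,))
(2, 1, R3, (1, 2))
(2, 2, R3, (1, 2))
(2, 3, R3, (1, 2))
(3, 0, R7, (1,))
(4, 0, R1, (0, 2))
(5, 0, R2, (0, 2))
(5, 0, R3, (1, 2))
(5, 1, R3, (1, 2))
(5, 2, R3, (1, 2))
(5, 3, R3, (1, 2))
(6, 0, R1, (0, 1))
(6, 0, R1, (0, 2))
(6, 0, R3, (1, 2))
(6, 1, R3, (1, 2))
(6, 2, R3, (1, 2))
(6, 3, R3, (1, 2))
(7, 0, R8, (0, 2))
(8, 0, R2, (0, 1))
(8, 3, R6, (0, 2))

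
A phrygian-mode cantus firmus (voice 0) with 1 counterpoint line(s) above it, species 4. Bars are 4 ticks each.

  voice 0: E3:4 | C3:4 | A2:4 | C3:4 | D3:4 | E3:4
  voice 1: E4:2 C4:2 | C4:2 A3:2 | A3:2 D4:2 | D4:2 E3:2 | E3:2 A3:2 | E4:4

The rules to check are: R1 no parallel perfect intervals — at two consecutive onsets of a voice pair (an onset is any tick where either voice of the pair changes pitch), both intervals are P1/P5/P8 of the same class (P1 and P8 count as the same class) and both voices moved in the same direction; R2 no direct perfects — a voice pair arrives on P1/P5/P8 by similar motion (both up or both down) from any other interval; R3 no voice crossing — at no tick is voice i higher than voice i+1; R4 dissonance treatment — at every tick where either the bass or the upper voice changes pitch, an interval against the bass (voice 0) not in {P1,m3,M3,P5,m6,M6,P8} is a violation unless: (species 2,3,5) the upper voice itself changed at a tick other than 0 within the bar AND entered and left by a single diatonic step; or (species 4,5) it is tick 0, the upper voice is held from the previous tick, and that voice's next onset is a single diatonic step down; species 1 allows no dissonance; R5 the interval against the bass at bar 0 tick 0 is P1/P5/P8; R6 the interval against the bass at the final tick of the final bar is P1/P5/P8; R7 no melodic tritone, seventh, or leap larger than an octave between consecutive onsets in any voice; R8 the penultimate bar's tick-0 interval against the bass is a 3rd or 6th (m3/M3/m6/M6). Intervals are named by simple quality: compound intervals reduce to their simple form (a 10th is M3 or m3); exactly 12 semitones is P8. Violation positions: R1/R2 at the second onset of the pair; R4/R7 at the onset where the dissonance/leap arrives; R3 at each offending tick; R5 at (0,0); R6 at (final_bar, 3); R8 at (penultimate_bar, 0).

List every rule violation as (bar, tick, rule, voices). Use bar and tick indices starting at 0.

bar 0: v0=E3 v1=E4 downbeat P8
bar 1: v0=C3 v1=C4 downbeat P8
bar 2: v0=A2 v1=A3 downbeat P8
bar 3: v0=C3 v1=D4 downbeat M2
bar 4: v0=D3 v1=E3 downbeat M2
bar 5: v0=E3 v1=E4 downbeat P8
  -> R4 @ bar 2 tick 2 v(0, 1): A2/D4 P4 untreated
  -> R4 @ bar 3 tick 0 v(0, 1): C3/D4 M2 untreated
  -> R7 @ bar 3 tick 2 v(1,): D4->E3 leap 10st
  -> R4 @ bar 4 tick 0 v(0, 1): D3/E3 M2 untreated
  -> R8 @ bar 4 tick 0 v(0, 1): penult M2 not 3rd/6th
  -> R2 @ bar 5 tick 0 v(0, 1): D3/A3 P5 -> E3/E4 P8 similar

(2, 2, R4, (0, 1))
(3, 0, R4, (0, 1))
(3, 2, R7, (1,))
(4, 0, R4, (0, 1))
(4, 0, R8, (0, 1))
(5, 0, R2, (0, 1))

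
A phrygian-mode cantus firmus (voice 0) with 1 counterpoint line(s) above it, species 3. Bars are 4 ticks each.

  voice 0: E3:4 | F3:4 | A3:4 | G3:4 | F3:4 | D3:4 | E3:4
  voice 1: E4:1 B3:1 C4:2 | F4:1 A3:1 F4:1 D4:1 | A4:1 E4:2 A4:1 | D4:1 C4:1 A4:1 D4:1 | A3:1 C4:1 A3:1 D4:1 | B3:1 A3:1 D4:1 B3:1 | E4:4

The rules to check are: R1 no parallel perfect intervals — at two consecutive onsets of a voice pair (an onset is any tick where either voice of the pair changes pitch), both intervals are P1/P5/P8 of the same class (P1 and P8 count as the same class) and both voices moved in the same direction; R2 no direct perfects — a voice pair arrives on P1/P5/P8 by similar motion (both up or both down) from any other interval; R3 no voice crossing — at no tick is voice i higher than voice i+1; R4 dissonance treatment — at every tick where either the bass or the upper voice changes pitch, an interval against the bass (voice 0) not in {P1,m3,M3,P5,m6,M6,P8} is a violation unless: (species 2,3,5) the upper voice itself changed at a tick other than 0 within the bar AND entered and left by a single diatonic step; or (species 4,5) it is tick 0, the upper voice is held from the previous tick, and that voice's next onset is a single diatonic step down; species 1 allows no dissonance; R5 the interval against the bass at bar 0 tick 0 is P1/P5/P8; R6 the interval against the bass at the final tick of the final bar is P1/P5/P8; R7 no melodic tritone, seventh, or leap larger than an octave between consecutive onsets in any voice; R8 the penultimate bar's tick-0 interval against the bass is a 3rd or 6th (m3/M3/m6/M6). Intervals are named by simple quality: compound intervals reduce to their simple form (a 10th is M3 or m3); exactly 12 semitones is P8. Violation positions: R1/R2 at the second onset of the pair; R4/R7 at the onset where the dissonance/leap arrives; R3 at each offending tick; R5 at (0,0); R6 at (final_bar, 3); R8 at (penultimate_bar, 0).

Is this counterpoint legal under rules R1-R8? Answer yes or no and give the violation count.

No (6 violations)

bar 0: v0=E3 v1=E4 (P8)
bar 1: v0=F3 v1=F4 (P8)
bar 2: v0=A3 v1=A4 (P8)
bar 3: v0=G3 v1=D4 (P5)
bar 4: v0=F3 v1=A3 (M3)
bar 5: v0=D3 v1=B3 (M6)
bar 6: v0=E3 v1=E4 (P8)
  R2 @ bar1.0: E3/C4 m6 -> F3/F4 P8 similar
  R2 @ bar2.0: F3/D4 M6 -> A3/A4 P8 similar
  R2 @ bar3.0: A3/A4 P8 -> G3/D4 P5 similar
  R4 @ bar3.1: G3/C4 P4 untreated
  R4 @ bar3.2: G3/A4 M2 untreated
  R2 @ bar6.0: D3/B3 M6 -> E3/E4 P8 similar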